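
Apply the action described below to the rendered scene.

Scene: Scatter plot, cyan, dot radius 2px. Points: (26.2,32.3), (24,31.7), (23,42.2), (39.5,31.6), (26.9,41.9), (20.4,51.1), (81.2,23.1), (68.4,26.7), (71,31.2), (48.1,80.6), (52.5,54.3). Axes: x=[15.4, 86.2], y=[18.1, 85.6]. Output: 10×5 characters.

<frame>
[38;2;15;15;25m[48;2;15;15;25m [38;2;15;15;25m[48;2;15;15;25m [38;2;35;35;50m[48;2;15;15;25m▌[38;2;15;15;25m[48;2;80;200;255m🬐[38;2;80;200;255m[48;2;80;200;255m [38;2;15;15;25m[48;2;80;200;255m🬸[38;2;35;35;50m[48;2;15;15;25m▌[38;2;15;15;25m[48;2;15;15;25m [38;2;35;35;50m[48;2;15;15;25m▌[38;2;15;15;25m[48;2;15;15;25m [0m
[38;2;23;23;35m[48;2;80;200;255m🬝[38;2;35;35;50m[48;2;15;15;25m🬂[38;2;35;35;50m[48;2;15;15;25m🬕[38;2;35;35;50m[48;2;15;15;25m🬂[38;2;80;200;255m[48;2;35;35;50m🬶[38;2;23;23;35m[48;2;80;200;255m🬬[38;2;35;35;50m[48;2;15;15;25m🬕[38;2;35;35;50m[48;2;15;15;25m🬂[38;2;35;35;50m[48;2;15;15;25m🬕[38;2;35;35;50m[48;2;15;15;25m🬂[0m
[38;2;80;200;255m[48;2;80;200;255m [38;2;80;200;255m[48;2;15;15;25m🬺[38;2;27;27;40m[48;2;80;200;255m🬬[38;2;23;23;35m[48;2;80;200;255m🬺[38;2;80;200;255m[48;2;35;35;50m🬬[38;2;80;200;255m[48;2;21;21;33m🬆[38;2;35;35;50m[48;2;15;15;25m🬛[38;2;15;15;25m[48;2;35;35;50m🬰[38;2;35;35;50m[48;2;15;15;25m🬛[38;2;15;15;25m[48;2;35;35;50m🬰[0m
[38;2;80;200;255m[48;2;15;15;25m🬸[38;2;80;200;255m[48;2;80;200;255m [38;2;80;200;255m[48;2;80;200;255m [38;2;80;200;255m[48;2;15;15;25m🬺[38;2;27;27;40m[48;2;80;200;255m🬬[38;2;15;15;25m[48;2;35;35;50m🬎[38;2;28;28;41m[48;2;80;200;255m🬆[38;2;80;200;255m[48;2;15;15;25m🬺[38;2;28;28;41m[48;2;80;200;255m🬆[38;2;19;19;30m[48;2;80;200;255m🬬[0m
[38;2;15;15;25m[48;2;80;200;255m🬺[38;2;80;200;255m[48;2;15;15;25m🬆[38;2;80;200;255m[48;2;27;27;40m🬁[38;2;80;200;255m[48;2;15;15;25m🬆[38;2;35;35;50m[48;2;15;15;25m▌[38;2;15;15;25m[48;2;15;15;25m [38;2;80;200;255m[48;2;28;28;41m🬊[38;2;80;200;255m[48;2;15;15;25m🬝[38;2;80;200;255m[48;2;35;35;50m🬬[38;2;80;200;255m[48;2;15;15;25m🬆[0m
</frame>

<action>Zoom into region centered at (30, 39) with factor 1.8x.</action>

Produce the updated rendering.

<frame>
[38;2;15;15;25m[48;2;15;15;25m [38;2;15;15;25m[48;2;80;200;255m🬆[38;2;80;200;255m[48;2;15;15;25m🬺[38;2;15;15;25m[48;2;80;200;255m🬬[38;2;35;35;50m[48;2;15;15;25m▌[38;2;15;15;25m[48;2;15;15;25m [38;2;35;35;50m[48;2;15;15;25m▌[38;2;15;15;25m[48;2;15;15;25m [38;2;35;35;50m[48;2;15;15;25m▌[38;2;15;15;25m[48;2;15;15;25m [0m
[38;2;35;35;50m[48;2;15;15;25m🬂[38;2;80;200;255m[48;2;19;19;30m🬁[38;2;80;200;255m[48;2;80;200;255m [38;2;80;200;255m[48;2;35;35;50m🬺[38;2;80;200;255m[48;2;35;35;50m🬺[38;2;23;23;35m[48;2;80;200;255m🬬[38;2;35;35;50m[48;2;15;15;25m🬕[38;2;35;35;50m[48;2;15;15;25m🬂[38;2;35;35;50m[48;2;15;15;25m🬕[38;2;35;35;50m[48;2;15;15;25m🬂[0m
[38;2;15;15;25m[48;2;35;35;50m🬰[38;2;15;15;25m[48;2;35;35;50m🬰[38;2;35;35;50m[48;2;80;200;255m🬛[38;2;80;200;255m[48;2;80;200;255m [38;2;80;200;255m[48;2;25;25;37m🬕[38;2;15;15;25m[48;2;35;35;50m🬰[38;2;31;31;45m[48;2;80;200;255m🬝[38;2;21;21;33m[48;2;80;200;255m🬊[38;2;35;35;50m[48;2;15;15;25m🬛[38;2;15;15;25m[48;2;35;35;50m🬰[0m
[38;2;15;15;25m[48;2;35;35;50m🬎[38;2;15;15;25m[48;2;35;35;50m🬎[38;2;80;200;255m[48;2;35;35;50m🬊[38;2;80;200;255m[48;2;80;200;255m [38;2;80;200;255m[48;2;28;28;41m🬆[38;2;15;15;25m[48;2;35;35;50m🬎[38;2;80;200;255m[48;2;35;35;50m🬊[38;2;80;200;255m[48;2;35;35;50m🬝[38;2;80;200;255m[48;2;27;27;40m🬀[38;2;15;15;25m[48;2;35;35;50m🬎[0m
[38;2;15;15;25m[48;2;15;15;25m [38;2;15;15;25m[48;2;15;15;25m [38;2;35;35;50m[48;2;15;15;25m▌[38;2;15;15;25m[48;2;15;15;25m [38;2;35;35;50m[48;2;15;15;25m▌[38;2;15;15;25m[48;2;15;15;25m [38;2;35;35;50m[48;2;15;15;25m▌[38;2;15;15;25m[48;2;15;15;25m [38;2;35;35;50m[48;2;15;15;25m▌[38;2;15;15;25m[48;2;15;15;25m [0m
</frame>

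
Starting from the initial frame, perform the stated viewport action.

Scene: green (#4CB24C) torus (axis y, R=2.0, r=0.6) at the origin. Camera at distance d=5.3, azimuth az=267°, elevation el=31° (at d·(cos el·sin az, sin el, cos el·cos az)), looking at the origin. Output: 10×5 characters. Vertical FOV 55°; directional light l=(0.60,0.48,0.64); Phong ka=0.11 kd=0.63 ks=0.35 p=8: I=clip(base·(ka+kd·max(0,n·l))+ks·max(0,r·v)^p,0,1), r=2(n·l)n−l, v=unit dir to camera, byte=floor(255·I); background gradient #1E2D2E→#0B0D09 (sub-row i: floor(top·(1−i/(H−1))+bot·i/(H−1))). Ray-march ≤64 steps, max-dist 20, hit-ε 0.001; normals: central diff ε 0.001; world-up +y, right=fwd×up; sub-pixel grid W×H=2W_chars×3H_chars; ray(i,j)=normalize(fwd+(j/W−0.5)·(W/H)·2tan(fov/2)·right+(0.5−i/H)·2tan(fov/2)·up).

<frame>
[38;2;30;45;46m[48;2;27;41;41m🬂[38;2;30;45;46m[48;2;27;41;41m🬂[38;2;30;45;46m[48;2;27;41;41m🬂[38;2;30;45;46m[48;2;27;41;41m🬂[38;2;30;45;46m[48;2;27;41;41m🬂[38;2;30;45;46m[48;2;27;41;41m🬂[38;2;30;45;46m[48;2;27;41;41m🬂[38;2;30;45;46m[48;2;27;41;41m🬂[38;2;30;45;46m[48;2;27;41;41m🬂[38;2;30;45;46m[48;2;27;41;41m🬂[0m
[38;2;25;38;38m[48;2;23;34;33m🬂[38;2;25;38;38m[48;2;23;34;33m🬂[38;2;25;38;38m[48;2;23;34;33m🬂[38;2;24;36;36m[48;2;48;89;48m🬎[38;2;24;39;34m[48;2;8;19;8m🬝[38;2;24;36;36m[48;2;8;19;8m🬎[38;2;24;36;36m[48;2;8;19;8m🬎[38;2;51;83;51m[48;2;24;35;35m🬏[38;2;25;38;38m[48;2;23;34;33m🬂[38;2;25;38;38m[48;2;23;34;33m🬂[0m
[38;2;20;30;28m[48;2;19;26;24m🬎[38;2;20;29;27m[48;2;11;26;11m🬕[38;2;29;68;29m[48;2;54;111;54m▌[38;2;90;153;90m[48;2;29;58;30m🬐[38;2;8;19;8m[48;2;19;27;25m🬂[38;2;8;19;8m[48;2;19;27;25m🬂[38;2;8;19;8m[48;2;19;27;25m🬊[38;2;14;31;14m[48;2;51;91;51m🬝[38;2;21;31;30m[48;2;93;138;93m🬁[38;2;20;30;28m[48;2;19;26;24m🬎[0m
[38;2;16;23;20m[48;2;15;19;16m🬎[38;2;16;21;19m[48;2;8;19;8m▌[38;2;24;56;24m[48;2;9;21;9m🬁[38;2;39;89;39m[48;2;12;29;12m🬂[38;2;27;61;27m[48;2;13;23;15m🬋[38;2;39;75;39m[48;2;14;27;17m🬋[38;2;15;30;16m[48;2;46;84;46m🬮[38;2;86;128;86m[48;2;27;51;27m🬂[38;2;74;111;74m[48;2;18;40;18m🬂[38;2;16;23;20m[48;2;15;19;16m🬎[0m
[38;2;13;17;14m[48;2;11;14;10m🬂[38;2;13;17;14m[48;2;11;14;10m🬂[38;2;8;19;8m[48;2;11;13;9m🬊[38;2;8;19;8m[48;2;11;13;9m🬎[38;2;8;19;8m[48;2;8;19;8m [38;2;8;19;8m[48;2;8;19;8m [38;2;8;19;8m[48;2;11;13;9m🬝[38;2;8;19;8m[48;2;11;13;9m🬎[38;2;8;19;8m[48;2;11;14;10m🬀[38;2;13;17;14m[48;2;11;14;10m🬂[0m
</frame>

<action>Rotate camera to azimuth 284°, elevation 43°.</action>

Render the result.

<frame>
[38;2;30;45;46m[48;2;27;41;41m🬂[38;2;30;45;46m[48;2;27;41;41m🬂[38;2;30;45;46m[48;2;27;41;41m🬂[38;2;30;45;46m[48;2;27;41;41m🬂[38;2;30;45;46m[48;2;27;41;41m🬂[38;2;30;45;46m[48;2;27;41;41m🬂[38;2;30;45;46m[48;2;27;41;41m🬂[38;2;30;45;46m[48;2;27;41;41m🬂[38;2;30;45;46m[48;2;27;41;41m🬂[38;2;30;45;46m[48;2;27;41;41m🬂[0m
[38;2;25;38;38m[48;2;23;34;33m🬂[38;2;25;38;38m[48;2;23;34;33m🬂[38;2;24;35;35m[48;2;30;70;30m🬝[38;2;26;46;35m[48;2;65;115;65m🬎[38;2;26;51;31m[48;2;8;19;8m🬝[38;2;25;38;38m[48;2;11;26;11m🬂[38;2;28;49;36m[48;2;10;25;10m🬊[38;2;21;34;31m[48;2;56;100;56m🬝[38;2;25;38;38m[48;2;23;34;33m🬂[38;2;25;38;38m[48;2;23;34;33m🬂[0m
[38;2;20;30;28m[48;2;19;26;24m🬎[38;2;20;29;27m[48;2;9;22;9m🬕[38;2;31;72;31m[48;2;59;122;59m▌[38;2;127;188;127m[48;2;35;76;38m🬀[38;2;8;19;8m[48;2;19;28;26m🬀[38;2;20;30;28m[48;2;19;26;24m🬎[38;2;8;19;8m[48;2;19;27;25m🬂[38;2;8;20;8m[48;2;15;36;15m🬛[38;2;42;72;45m[48;2;86;140;86m🬔[38;2;20;30;28m[48;2;19;26;24m🬎[0m
[38;2;16;23;20m[48;2;15;19;16m🬎[38;2;16;21;19m[48;2;8;19;8m▌[38;2;31;73;31m[48;2;12;29;12m🬊[38;2;44;104;44m[48;2;23;49;24m🬌[38;2;16;23;20m[48;2;35;81;35m🬎[38;2;16;23;20m[48;2;36;82;36m🬎[38;2;16;23;21m[48;2;36;78;36m🬆[38;2;29;63;29m[48;2;58;100;58m🬆[38;2;96;143;96m[48;2;45;89;45m🬆[38;2;16;23;20m[48;2;15;19;16m🬎[0m
[38;2;13;17;14m[48;2;11;14;10m🬂[38;2;13;17;14m[48;2;11;14;10m🬂[38;2;8;19;8m[48;2;11;13;9m🬊[38;2;16;39;16m[48;2;8;20;8m🬁[38;2;22;52;22m[48;2;9;22;9m🬂[38;2;26;61;26m[48;2;12;28;12m🬂[38;2;23;52;23m[48;2;8;19;8m🬎[38;2;23;52;23m[48;2;9;16;8m🬎[38;2;25;60;25m[48;2;11;14;10m🬀[38;2;13;17;14m[48;2;11;14;10m🬂[0m
</frame>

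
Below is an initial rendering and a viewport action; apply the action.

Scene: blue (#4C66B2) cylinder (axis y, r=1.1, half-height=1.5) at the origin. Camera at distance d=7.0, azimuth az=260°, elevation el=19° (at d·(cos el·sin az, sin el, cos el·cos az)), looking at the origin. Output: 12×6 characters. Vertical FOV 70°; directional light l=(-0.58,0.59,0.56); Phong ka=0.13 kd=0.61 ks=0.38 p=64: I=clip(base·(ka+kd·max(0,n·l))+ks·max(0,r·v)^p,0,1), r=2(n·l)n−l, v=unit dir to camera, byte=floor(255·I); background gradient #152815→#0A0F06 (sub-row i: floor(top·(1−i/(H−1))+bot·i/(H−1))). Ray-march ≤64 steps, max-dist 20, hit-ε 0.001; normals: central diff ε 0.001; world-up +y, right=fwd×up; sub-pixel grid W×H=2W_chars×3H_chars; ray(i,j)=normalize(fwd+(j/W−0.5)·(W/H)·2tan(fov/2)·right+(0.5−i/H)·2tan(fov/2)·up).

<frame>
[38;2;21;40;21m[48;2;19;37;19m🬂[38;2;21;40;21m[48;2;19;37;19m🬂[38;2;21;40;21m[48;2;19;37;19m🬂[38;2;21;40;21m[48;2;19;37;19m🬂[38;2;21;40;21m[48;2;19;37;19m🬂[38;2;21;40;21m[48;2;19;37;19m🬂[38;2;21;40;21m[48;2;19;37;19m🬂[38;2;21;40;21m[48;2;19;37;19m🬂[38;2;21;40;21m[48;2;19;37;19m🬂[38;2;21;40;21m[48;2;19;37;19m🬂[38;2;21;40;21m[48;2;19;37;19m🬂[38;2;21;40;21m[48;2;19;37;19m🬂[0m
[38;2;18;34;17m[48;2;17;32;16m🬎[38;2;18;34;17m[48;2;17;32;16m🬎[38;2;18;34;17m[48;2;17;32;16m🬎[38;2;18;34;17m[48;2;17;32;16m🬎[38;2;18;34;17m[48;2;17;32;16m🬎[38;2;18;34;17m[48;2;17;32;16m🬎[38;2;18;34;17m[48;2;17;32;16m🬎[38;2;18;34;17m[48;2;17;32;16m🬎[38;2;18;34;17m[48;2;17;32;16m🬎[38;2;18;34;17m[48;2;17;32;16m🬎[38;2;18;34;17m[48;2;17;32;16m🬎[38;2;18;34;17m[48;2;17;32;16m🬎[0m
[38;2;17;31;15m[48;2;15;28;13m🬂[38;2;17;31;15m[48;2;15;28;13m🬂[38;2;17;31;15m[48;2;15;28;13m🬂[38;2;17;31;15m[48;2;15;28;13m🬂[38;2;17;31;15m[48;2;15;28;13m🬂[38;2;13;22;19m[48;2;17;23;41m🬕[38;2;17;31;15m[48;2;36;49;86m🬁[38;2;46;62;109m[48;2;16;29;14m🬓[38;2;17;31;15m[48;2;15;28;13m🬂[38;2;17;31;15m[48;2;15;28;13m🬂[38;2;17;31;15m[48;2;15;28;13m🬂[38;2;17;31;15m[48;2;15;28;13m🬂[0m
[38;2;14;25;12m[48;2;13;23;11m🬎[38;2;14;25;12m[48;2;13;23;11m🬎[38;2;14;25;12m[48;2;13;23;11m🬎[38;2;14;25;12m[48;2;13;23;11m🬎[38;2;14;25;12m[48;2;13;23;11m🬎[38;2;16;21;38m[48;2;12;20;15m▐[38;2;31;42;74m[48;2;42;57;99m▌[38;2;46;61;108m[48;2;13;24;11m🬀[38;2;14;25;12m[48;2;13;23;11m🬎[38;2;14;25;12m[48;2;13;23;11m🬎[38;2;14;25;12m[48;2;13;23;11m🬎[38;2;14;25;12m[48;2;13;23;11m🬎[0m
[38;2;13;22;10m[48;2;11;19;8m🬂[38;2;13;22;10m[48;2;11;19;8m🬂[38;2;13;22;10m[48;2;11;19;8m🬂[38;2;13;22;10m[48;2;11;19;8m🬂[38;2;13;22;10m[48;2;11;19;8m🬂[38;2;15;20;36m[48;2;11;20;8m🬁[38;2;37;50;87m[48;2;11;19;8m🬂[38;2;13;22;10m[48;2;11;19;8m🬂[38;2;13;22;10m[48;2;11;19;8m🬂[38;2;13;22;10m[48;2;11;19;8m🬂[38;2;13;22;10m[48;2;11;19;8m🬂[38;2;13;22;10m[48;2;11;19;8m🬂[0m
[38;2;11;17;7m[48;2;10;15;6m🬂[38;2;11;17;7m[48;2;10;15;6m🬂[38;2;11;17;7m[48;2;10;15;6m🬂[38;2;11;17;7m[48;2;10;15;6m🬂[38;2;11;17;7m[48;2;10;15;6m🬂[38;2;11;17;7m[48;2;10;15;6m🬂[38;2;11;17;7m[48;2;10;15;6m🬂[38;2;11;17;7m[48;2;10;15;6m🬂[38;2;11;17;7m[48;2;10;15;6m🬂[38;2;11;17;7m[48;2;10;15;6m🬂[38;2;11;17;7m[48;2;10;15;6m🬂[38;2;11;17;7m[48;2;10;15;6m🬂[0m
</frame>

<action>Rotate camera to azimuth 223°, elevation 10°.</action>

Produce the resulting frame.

<frame>
[38;2;21;40;21m[48;2;19;37;19m🬂[38;2;21;40;21m[48;2;19;37;19m🬂[38;2;21;40;21m[48;2;19;37;19m🬂[38;2;21;40;21m[48;2;19;37;19m🬂[38;2;21;40;21m[48;2;19;37;19m🬂[38;2;21;40;21m[48;2;19;37;19m🬂[38;2;21;40;21m[48;2;19;37;19m🬂[38;2;21;40;21m[48;2;19;37;19m🬂[38;2;21;40;21m[48;2;19;37;19m🬂[38;2;21;40;21m[48;2;19;37;19m🬂[38;2;21;40;21m[48;2;19;37;19m🬂[38;2;21;40;21m[48;2;19;37;19m🬂[0m
[38;2;18;34;17m[48;2;17;32;16m🬎[38;2;18;34;17m[48;2;17;32;16m🬎[38;2;18;34;17m[48;2;17;32;16m🬎[38;2;18;34;17m[48;2;17;32;16m🬎[38;2;18;34;17m[48;2;17;32;16m🬎[38;2;18;34;17m[48;2;17;32;16m🬎[38;2;18;34;17m[48;2;17;32;16m🬎[38;2;18;34;17m[48;2;17;32;16m🬎[38;2;18;34;17m[48;2;17;32;16m🬎[38;2;18;34;17m[48;2;17;32;16m🬎[38;2;18;34;17m[48;2;17;32;16m🬎[38;2;18;34;17m[48;2;17;32;16m🬎[0m
[38;2;17;31;15m[48;2;15;28;13m🬂[38;2;17;31;15m[48;2;15;28;13m🬂[38;2;17;31;15m[48;2;15;28;13m🬂[38;2;17;31;15m[48;2;15;28;13m🬂[38;2;17;31;15m[48;2;15;28;13m🬂[38;2;17;31;15m[48;2;9;13;23m🬂[38;2;13;22;19m[48;2;24;33;57m🬕[38;2;43;57;101m[48;2;16;29;14m🬓[38;2;17;31;15m[48;2;15;28;13m🬂[38;2;17;31;15m[48;2;15;28;13m🬂[38;2;17;31;15m[48;2;15;28;13m🬂[38;2;17;31;15m[48;2;15;28;13m🬂[0m
[38;2;14;25;12m[48;2;13;23;11m🬎[38;2;14;25;12m[48;2;13;23;11m🬎[38;2;14;25;12m[48;2;13;23;11m🬎[38;2;14;25;12m[48;2;13;23;11m🬎[38;2;14;25;12m[48;2;13;23;11m🬎[38;2;9;13;23m[48;2;13;23;11m🬬[38;2;9;13;23m[48;2;25;33;58m▌[38;2;44;59;105m[48;2;13;24;11m🬄[38;2;14;25;12m[48;2;13;23;11m🬎[38;2;14;25;12m[48;2;13;23;11m🬎[38;2;14;25;12m[48;2;13;23;11m🬎[38;2;14;25;12m[48;2;13;23;11m🬎[0m
[38;2;13;22;10m[48;2;11;19;8m🬂[38;2;13;22;10m[48;2;11;19;8m🬂[38;2;13;22;10m[48;2;11;19;8m🬂[38;2;13;22;10m[48;2;11;19;8m🬂[38;2;13;22;10m[48;2;11;19;8m🬂[38;2;11;20;8m[48;2;9;13;23m🬺[38;2;25;34;60m[48;2;11;18;11m🬁[38;2;13;22;10m[48;2;11;19;8m🬂[38;2;13;22;10m[48;2;11;19;8m🬂[38;2;13;22;10m[48;2;11;19;8m🬂[38;2;13;22;10m[48;2;11;19;8m🬂[38;2;13;22;10m[48;2;11;19;8m🬂[0m
[38;2;11;17;7m[48;2;10;15;6m🬂[38;2;11;17;7m[48;2;10;15;6m🬂[38;2;11;17;7m[48;2;10;15;6m🬂[38;2;11;17;7m[48;2;10;15;6m🬂[38;2;11;17;7m[48;2;10;15;6m🬂[38;2;11;17;7m[48;2;10;15;6m🬂[38;2;11;17;7m[48;2;10;15;6m🬂[38;2;11;17;7m[48;2;10;15;6m🬂[38;2;11;17;7m[48;2;10;15;6m🬂[38;2;11;17;7m[48;2;10;15;6m🬂[38;2;11;17;7m[48;2;10;15;6m🬂[38;2;11;17;7m[48;2;10;15;6m🬂[0m
</frame>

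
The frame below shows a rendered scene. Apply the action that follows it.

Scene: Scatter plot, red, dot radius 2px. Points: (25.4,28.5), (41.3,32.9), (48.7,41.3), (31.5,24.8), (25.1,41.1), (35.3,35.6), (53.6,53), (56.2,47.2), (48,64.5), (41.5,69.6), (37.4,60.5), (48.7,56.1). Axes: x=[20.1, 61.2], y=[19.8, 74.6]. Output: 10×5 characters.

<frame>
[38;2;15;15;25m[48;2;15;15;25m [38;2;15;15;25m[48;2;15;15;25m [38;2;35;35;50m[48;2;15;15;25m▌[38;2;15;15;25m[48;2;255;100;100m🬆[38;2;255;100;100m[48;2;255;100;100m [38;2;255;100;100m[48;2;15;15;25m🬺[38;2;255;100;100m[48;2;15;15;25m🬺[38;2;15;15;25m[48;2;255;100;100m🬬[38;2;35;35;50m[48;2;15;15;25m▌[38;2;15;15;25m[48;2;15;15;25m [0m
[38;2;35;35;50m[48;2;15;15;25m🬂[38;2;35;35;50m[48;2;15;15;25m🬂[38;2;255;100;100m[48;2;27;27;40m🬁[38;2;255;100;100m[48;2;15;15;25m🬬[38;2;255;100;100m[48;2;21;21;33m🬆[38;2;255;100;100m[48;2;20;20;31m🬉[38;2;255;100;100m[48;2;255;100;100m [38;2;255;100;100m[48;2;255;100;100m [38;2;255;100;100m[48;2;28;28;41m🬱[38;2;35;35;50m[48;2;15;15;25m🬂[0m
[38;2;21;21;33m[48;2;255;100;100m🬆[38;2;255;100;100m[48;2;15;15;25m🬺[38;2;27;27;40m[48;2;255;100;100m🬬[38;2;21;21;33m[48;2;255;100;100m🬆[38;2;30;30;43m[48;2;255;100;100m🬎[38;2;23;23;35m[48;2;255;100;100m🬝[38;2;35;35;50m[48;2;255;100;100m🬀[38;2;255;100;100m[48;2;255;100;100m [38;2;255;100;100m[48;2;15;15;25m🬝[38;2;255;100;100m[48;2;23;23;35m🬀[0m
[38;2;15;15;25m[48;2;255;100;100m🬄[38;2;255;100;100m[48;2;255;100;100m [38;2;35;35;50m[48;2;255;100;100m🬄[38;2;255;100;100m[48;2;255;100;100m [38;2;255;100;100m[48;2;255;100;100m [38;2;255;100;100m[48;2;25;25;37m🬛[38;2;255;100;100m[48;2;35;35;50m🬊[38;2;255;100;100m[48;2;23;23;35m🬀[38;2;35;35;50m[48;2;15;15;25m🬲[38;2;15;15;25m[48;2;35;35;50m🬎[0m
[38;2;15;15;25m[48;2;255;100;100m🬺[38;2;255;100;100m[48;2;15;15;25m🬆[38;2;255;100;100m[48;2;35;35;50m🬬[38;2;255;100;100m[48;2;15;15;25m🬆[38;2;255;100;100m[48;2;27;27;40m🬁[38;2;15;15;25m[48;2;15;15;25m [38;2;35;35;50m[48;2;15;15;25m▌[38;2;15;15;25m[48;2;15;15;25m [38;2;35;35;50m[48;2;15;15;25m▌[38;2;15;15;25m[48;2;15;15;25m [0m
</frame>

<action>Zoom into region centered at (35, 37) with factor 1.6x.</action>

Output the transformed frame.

<frame>
[38;2;15;15;25m[48;2;15;15;25m [38;2;15;15;25m[48;2;15;15;25m [38;2;35;35;50m[48;2;15;15;25m▌[38;2;15;15;25m[48;2;15;15;25m [38;2;35;35;50m[48;2;15;15;25m▌[38;2;15;15;25m[48;2;15;15;25m [38;2;35;35;50m[48;2;15;15;25m▌[38;2;15;15;25m[48;2;15;15;25m [38;2;255;100;100m[48;2;27;27;40m🬁[38;2;255;100;100m[48;2;15;15;25m🬬[0m
[38;2;28;28;41m[48;2;255;100;100m🬆[38;2;255;100;100m[48;2;35;35;50m🬺[38;2;27;27;40m[48;2;255;100;100m🬬[38;2;35;35;50m[48;2;15;15;25m🬂[38;2;31;31;45m[48;2;255;100;100m🬝[38;2;35;35;50m[48;2;15;15;25m🬂[38;2;35;35;50m[48;2;15;15;25m🬕[38;2;35;35;50m[48;2;15;15;25m🬂[38;2;31;31;45m[48;2;255;100;100m🬝[38;2;35;35;50m[48;2;255;100;100m🬀[0m
[38;2;23;23;35m[48;2;255;100;100m🬺[38;2;255;100;100m[48;2;25;25;37m🬕[38;2;35;35;50m[48;2;15;15;25m🬛[38;2;19;19;30m[48;2;255;100;100m🬴[38;2;255;100;100m[48;2;255;100;100m [38;2;255;100;100m[48;2;15;15;25m🬛[38;2;28;28;41m[48;2;255;100;100m🬆[38;2;255;100;100m[48;2;15;15;25m🬺[38;2;27;27;40m[48;2;255;100;100m🬬[38;2;255;100;100m[48;2;21;21;33m🬊[0m
[38;2;25;25;37m[48;2;255;100;100m🬐[38;2;255;100;100m[48;2;255;100;100m [38;2;25;25;37m[48;2;255;100;100m🬂[38;2;255;100;100m[48;2;15;15;25m🬺[38;2;255;100;100m[48;2;30;30;43m🬑[38;2;15;15;25m[48;2;35;35;50m🬎[38;2;255;100;100m[48;2;31;31;45m🬁[38;2;255;100;100m[48;2;28;28;41m🬆[38;2;35;35;50m[48;2;15;15;25m🬲[38;2;15;15;25m[48;2;35;35;50m🬎[0m
[38;2;15;15;25m[48;2;15;15;25m [38;2;255;100;100m[48;2;15;15;25m🬀[38;2;255;100;100m[48;2;27;27;40m🬁[38;2;255;100;100m[48;2;15;15;25m🬆[38;2;35;35;50m[48;2;15;15;25m▌[38;2;15;15;25m[48;2;15;15;25m [38;2;35;35;50m[48;2;15;15;25m▌[38;2;15;15;25m[48;2;15;15;25m [38;2;35;35;50m[48;2;15;15;25m▌[38;2;15;15;25m[48;2;15;15;25m [0m
</frame>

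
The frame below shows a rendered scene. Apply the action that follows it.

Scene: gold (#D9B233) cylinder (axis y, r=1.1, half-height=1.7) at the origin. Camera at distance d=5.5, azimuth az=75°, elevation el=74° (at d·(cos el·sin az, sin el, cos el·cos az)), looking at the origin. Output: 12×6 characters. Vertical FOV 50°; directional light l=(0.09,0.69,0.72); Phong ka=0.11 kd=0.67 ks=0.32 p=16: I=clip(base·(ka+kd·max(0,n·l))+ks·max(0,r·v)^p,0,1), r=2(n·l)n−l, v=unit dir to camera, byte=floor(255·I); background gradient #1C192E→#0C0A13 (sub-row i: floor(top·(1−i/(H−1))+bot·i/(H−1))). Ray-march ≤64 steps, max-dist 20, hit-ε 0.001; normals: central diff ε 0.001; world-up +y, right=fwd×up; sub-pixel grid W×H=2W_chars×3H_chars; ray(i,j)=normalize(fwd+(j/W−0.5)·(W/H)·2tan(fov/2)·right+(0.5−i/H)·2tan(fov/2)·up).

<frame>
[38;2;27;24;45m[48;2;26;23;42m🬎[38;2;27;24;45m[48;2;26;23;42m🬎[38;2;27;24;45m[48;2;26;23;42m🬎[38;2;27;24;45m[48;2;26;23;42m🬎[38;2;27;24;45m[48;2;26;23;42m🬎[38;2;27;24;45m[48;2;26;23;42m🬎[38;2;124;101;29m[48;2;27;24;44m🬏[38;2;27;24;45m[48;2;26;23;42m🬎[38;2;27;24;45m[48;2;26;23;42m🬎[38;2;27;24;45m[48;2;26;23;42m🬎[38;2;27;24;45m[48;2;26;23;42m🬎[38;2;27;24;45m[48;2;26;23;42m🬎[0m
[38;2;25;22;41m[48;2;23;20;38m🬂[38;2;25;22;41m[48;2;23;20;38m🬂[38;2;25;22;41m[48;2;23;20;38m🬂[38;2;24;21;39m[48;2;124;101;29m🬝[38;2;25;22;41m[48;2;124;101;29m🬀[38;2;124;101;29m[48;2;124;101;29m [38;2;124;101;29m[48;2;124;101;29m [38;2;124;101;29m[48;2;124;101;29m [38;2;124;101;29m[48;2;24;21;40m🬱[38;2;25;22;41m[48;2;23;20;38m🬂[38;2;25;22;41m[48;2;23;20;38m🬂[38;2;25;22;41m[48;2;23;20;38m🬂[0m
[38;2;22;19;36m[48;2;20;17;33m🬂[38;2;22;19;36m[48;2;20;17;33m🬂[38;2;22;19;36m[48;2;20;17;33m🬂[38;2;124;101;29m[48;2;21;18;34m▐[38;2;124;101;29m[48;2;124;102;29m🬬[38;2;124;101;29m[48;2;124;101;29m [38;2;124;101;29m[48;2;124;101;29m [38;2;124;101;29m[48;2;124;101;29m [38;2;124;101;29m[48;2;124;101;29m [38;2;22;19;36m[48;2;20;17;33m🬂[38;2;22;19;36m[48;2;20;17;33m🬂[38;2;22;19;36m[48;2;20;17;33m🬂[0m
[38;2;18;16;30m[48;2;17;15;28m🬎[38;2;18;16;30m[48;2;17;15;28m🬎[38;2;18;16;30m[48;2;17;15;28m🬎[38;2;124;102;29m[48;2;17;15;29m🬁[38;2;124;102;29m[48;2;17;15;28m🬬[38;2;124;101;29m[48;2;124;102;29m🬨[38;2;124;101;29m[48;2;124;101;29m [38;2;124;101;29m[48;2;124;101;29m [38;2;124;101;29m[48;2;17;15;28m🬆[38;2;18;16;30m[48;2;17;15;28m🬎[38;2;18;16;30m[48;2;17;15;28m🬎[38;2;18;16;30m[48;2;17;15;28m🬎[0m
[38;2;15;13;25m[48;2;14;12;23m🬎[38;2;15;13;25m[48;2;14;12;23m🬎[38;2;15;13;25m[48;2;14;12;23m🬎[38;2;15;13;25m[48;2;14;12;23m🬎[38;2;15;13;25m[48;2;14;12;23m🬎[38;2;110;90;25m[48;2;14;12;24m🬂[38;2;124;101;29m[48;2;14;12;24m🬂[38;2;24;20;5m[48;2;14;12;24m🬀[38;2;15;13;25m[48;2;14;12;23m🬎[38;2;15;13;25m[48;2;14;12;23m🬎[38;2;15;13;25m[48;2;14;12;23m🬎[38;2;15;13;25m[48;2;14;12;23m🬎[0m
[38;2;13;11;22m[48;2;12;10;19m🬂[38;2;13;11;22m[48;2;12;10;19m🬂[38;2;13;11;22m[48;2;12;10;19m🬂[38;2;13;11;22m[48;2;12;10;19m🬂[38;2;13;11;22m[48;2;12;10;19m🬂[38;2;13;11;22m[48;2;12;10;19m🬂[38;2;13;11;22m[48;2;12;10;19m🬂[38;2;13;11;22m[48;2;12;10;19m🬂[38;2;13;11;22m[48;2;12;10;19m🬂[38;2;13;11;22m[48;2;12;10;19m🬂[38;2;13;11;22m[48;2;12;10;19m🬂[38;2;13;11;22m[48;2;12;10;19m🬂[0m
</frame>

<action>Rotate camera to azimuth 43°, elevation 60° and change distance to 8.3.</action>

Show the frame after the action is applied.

<frame>
[38;2;27;24;45m[48;2;26;23;42m🬎[38;2;27;24;45m[48;2;26;23;42m🬎[38;2;27;24;45m[48;2;26;23;42m🬎[38;2;27;24;45m[48;2;26;23;42m🬎[38;2;27;24;45m[48;2;26;23;42m🬎[38;2;27;24;45m[48;2;26;23;42m🬎[38;2;27;24;45m[48;2;26;23;42m🬎[38;2;27;24;45m[48;2;26;23;42m🬎[38;2;27;24;45m[48;2;26;23;42m🬎[38;2;27;24;45m[48;2;26;23;42m🬎[38;2;27;24;45m[48;2;26;23;42m🬎[38;2;27;24;45m[48;2;26;23;42m🬎[0m
[38;2;25;22;41m[48;2;23;20;38m🬂[38;2;25;22;41m[48;2;23;20;38m🬂[38;2;25;22;41m[48;2;23;20;38m🬂[38;2;25;22;41m[48;2;23;20;38m🬂[38;2;25;22;41m[48;2;23;20;38m🬂[38;2;24;21;40m[48;2;124;101;29m🬎[38;2;24;21;40m[48;2;124;101;29m🬎[38;2;124;101;29m[48;2;24;21;39m🬏[38;2;25;22;41m[48;2;23;20;38m🬂[38;2;25;22;41m[48;2;23;20;38m🬂[38;2;25;22;41m[48;2;23;20;38m🬂[38;2;25;22;41m[48;2;23;20;38m🬂[0m
[38;2;22;19;36m[48;2;20;17;33m🬂[38;2;22;19;36m[48;2;20;17;33m🬂[38;2;22;19;36m[48;2;20;17;33m🬂[38;2;22;19;36m[48;2;20;17;33m🬂[38;2;124;101;29m[48;2;21;18;34m🬇[38;2;124;101;29m[48;2;124;101;29m [38;2;124;101;29m[48;2;124;101;29m [38;2;124;101;29m[48;2;21;18;34m🬛[38;2;22;19;36m[48;2;20;17;33m🬂[38;2;22;19;36m[48;2;20;17;33m🬂[38;2;22;19;36m[48;2;20;17;33m🬂[38;2;22;19;36m[48;2;20;17;33m🬂[0m
[38;2;18;16;30m[48;2;17;15;28m🬎[38;2;18;16;30m[48;2;17;15;28m🬎[38;2;18;16;30m[48;2;17;15;28m🬎[38;2;18;16;30m[48;2;17;15;28m🬎[38;2;18;16;30m[48;2;17;15;28m🬎[38;2;128;105;30m[48;2;124;102;29m🬄[38;2;116;95;27m[48;2;82;67;19m🬕[38;2;47;38;10m[48;2;19;17;23m🬄[38;2;18;16;30m[48;2;17;15;28m🬎[38;2;18;16;30m[48;2;17;15;28m🬎[38;2;18;16;30m[48;2;17;15;28m🬎[38;2;18;16;30m[48;2;17;15;28m🬎[0m
[38;2;15;13;25m[48;2;14;12;23m🬎[38;2;15;13;25m[48;2;14;12;23m🬎[38;2;15;13;25m[48;2;14;12;23m🬎[38;2;15;13;25m[48;2;14;12;23m🬎[38;2;15;13;25m[48;2;14;12;23m🬎[38;2;127;104;29m[48;2;14;12;24m🬁[38;2;92;76;21m[48;2;14;12;24m🬂[38;2;15;13;25m[48;2;14;12;23m🬎[38;2;15;13;25m[48;2;14;12;23m🬎[38;2;15;13;25m[48;2;14;12;23m🬎[38;2;15;13;25m[48;2;14;12;23m🬎[38;2;15;13;25m[48;2;14;12;23m🬎[0m
[38;2;13;11;22m[48;2;12;10;19m🬂[38;2;13;11;22m[48;2;12;10;19m🬂[38;2;13;11;22m[48;2;12;10;19m🬂[38;2;13;11;22m[48;2;12;10;19m🬂[38;2;13;11;22m[48;2;12;10;19m🬂[38;2;13;11;22m[48;2;12;10;19m🬂[38;2;13;11;22m[48;2;12;10;19m🬂[38;2;13;11;22m[48;2;12;10;19m🬂[38;2;13;11;22m[48;2;12;10;19m🬂[38;2;13;11;22m[48;2;12;10;19m🬂[38;2;13;11;22m[48;2;12;10;19m🬂[38;2;13;11;22m[48;2;12;10;19m🬂[0m
</frame>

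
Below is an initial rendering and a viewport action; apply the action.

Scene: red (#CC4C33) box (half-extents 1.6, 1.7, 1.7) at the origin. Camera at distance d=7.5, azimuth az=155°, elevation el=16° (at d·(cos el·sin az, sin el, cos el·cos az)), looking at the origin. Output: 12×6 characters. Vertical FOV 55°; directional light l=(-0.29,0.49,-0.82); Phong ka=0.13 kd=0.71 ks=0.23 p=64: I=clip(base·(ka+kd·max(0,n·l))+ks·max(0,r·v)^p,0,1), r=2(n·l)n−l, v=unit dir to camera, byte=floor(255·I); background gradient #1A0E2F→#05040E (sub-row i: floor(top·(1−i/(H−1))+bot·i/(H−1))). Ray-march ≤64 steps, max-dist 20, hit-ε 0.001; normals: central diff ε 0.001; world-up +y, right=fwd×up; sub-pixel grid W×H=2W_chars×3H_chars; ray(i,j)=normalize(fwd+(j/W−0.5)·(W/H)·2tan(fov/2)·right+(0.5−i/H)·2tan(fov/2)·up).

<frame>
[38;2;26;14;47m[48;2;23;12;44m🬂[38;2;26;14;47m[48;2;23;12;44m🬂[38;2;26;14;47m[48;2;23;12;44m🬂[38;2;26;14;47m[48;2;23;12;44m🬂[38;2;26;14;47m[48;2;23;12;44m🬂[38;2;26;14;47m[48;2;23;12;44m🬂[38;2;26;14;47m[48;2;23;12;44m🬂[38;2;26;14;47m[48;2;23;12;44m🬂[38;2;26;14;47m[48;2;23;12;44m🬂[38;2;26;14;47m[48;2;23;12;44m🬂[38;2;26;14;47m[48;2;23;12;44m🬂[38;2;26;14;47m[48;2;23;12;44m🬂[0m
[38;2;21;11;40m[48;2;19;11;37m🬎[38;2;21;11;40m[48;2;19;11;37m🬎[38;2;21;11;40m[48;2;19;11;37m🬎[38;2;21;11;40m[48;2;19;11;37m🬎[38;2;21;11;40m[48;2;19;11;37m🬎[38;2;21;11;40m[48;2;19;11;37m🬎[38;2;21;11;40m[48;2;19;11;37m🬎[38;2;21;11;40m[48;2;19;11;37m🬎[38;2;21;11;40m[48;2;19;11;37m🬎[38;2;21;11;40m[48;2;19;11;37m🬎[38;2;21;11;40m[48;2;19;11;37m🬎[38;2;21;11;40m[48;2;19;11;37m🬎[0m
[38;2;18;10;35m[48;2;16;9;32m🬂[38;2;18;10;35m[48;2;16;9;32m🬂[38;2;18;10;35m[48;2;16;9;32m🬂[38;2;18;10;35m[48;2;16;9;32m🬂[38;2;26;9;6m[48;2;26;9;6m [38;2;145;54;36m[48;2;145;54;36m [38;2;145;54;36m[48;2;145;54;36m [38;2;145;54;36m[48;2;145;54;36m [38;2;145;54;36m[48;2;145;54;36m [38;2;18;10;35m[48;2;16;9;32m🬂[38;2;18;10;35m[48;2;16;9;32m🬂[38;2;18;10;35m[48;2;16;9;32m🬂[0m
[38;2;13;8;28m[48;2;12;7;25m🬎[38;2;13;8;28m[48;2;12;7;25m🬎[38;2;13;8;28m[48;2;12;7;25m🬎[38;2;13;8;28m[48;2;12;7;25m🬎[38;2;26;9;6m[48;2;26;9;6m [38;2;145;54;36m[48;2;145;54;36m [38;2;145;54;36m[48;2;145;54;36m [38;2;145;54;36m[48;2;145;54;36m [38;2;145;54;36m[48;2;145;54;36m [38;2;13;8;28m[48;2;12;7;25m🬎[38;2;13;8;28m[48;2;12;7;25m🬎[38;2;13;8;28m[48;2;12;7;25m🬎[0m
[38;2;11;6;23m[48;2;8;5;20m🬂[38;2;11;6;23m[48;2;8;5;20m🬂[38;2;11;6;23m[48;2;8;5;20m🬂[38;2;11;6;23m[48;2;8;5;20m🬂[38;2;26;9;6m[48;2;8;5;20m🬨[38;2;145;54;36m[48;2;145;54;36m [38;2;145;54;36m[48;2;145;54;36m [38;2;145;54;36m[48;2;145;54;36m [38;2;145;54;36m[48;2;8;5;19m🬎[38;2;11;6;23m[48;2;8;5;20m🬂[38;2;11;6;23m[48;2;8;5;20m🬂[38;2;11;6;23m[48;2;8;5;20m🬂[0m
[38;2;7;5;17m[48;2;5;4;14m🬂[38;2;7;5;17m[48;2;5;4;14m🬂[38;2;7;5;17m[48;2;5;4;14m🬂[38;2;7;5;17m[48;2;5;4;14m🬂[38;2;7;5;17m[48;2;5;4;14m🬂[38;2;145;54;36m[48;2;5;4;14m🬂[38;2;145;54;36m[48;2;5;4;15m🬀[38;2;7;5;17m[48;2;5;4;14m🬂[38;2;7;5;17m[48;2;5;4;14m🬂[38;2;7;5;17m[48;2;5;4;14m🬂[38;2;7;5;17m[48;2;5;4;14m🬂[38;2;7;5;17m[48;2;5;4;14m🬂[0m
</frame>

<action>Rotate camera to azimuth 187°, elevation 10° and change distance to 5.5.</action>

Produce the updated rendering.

<frame>
[38;2;26;14;47m[48;2;23;12;44m🬂[38;2;26;14;47m[48;2;23;12;44m🬂[38;2;26;14;47m[48;2;23;12;44m🬂[38;2;26;14;47m[48;2;23;12;44m🬂[38;2;26;14;47m[48;2;23;12;44m🬂[38;2;26;14;47m[48;2;23;12;44m🬂[38;2;26;14;47m[48;2;23;12;44m🬂[38;2;26;14;47m[48;2;23;12;44m🬂[38;2;26;14;47m[48;2;23;12;44m🬂[38;2;26;14;47m[48;2;23;12;44m🬂[38;2;26;14;47m[48;2;23;12;44m🬂[38;2;26;14;47m[48;2;23;12;44m🬂[0m
[38;2;21;11;40m[48;2;19;11;37m🬎[38;2;21;11;40m[48;2;19;11;37m🬎[38;2;145;54;36m[48;2;145;54;36m [38;2;145;54;36m[48;2;145;54;36m [38;2;145;54;36m[48;2;145;54;36m [38;2;145;54;36m[48;2;145;54;36m [38;2;145;54;36m[48;2;145;54;36m [38;2;145;54;36m[48;2;145;54;36m [38;2;145;54;36m[48;2;145;54;36m [38;2;145;54;36m[48;2;20;11;38m🬕[38;2;21;11;40m[48;2;19;11;37m🬎[38;2;21;11;40m[48;2;19;11;37m🬎[0m
[38;2;18;10;35m[48;2;16;9;32m🬂[38;2;18;10;35m[48;2;16;9;32m🬂[38;2;145;54;36m[48;2;16;9;32m🬨[38;2;145;54;36m[48;2;145;54;36m [38;2;145;54;36m[48;2;145;54;36m [38;2;145;54;36m[48;2;145;54;36m [38;2;145;54;36m[48;2;145;54;36m [38;2;145;54;36m[48;2;145;54;36m [38;2;145;54;36m[48;2;145;54;36m [38;2;145;54;36m[48;2;17;9;33m▌[38;2;18;10;35m[48;2;16;9;32m🬂[38;2;18;10;35m[48;2;16;9;32m🬂[0m
[38;2;13;8;28m[48;2;12;7;25m🬎[38;2;13;8;28m[48;2;12;7;25m🬎[38;2;145;54;36m[48;2;13;7;27m▐[38;2;145;54;36m[48;2;145;54;36m [38;2;145;54;36m[48;2;145;54;36m [38;2;145;54;36m[48;2;145;54;36m [38;2;145;54;36m[48;2;145;54;36m [38;2;145;54;36m[48;2;145;54;36m [38;2;145;54;36m[48;2;145;54;36m [38;2;145;54;36m[48;2;13;7;27m▌[38;2;13;8;28m[48;2;12;7;25m🬎[38;2;13;8;28m[48;2;12;7;25m🬎[0m
[38;2;11;6;23m[48;2;8;5;20m🬂[38;2;11;6;23m[48;2;8;5;20m🬂[38;2;145;54;36m[48;2;9;5;21m▐[38;2;145;54;36m[48;2;145;54;36m [38;2;145;54;36m[48;2;145;54;36m [38;2;145;54;36m[48;2;145;54;36m [38;2;145;54;36m[48;2;145;54;36m [38;2;145;54;36m[48;2;145;54;36m [38;2;145;54;36m[48;2;145;54;36m [38;2;145;54;36m[48;2;9;5;21m▌[38;2;11;6;23m[48;2;8;5;20m🬂[38;2;11;6;23m[48;2;8;5;20m🬂[0m
[38;2;7;5;17m[48;2;5;4;14m🬂[38;2;7;5;17m[48;2;5;4;14m🬂[38;2;145;54;36m[48;2;5;4;15m🬉[38;2;145;54;36m[48;2;5;4;14m🬎[38;2;145;54;36m[48;2;5;4;14m🬬[38;2;145;54;36m[48;2;145;54;36m [38;2;145;54;36m[48;2;145;54;36m [38;2;145;54;36m[48;2;145;54;36m [38;2;145;54;36m[48;2;145;54;36m [38;2;145;54;36m[48;2;6;4;15m▌[38;2;7;5;17m[48;2;5;4;14m🬂[38;2;7;5;17m[48;2;5;4;14m🬂[0m
</frame>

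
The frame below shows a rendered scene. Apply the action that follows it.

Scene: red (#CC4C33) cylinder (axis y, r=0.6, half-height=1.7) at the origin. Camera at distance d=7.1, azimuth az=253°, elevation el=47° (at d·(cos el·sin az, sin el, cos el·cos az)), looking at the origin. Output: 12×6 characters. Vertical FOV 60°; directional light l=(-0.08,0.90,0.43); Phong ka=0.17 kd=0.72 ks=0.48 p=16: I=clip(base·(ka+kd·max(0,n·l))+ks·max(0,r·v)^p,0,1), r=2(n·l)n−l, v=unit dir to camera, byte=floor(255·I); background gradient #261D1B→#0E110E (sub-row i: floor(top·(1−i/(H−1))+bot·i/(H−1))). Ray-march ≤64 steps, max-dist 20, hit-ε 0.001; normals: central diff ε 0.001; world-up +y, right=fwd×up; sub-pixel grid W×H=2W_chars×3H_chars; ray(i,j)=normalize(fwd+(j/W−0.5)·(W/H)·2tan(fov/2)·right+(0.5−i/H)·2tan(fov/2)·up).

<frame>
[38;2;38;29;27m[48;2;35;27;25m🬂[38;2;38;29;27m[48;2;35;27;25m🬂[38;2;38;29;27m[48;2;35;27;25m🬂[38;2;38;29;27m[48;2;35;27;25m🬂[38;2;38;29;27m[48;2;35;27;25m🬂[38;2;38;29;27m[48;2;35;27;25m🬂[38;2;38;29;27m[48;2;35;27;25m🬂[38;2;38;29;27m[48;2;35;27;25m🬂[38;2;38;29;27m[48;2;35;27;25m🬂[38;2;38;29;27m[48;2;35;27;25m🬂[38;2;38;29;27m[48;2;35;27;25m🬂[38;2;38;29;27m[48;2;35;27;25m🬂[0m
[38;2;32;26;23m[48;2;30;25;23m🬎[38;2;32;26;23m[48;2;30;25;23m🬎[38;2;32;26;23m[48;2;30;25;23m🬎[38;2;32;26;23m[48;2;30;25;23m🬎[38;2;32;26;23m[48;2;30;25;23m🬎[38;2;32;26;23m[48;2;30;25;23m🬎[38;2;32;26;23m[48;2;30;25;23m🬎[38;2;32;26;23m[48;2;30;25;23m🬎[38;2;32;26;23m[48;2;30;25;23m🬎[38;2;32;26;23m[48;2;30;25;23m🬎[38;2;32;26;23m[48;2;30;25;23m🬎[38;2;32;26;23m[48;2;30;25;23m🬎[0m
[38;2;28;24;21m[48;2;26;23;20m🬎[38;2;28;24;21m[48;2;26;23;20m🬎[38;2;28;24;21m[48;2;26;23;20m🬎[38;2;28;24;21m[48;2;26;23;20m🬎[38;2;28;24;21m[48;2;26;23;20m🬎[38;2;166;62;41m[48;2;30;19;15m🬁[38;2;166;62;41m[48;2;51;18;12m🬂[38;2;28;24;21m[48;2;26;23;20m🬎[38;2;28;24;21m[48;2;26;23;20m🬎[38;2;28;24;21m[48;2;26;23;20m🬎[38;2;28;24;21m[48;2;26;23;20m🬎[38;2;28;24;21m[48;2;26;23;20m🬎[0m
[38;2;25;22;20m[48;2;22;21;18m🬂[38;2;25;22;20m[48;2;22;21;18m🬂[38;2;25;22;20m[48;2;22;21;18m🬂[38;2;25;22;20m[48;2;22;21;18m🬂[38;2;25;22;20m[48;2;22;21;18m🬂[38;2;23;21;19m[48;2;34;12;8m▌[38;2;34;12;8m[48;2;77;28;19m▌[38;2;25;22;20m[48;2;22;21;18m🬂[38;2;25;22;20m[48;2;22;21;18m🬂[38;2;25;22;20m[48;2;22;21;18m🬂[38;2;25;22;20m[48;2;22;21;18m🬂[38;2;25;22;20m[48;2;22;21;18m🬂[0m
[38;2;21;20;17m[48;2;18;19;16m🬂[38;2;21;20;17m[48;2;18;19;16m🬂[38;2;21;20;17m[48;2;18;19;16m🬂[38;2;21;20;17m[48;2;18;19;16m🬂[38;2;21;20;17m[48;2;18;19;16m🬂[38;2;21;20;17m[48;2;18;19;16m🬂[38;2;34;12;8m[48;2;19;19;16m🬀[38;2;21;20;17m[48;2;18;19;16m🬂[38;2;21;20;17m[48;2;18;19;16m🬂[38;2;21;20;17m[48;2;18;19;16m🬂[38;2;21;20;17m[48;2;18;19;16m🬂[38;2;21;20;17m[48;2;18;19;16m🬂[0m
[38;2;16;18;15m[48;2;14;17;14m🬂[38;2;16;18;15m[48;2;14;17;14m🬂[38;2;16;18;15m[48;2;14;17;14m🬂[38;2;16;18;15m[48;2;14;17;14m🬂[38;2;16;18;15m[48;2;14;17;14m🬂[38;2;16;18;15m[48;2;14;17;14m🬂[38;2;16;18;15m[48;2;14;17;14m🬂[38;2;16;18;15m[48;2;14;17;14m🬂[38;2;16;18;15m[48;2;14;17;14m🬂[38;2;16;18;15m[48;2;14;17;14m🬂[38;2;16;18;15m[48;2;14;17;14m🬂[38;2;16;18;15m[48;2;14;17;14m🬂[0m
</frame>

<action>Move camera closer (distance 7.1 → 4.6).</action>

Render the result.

<frame>
[38;2;38;29;27m[48;2;35;27;25m🬂[38;2;38;29;27m[48;2;35;27;25m🬂[38;2;38;29;27m[48;2;35;27;25m🬂[38;2;38;29;27m[48;2;35;27;25m🬂[38;2;38;29;27m[48;2;35;27;25m🬂[38;2;38;29;27m[48;2;35;27;25m🬂[38;2;38;29;27m[48;2;35;27;25m🬂[38;2;38;29;27m[48;2;35;27;25m🬂[38;2;38;29;27m[48;2;35;27;25m🬂[38;2;38;29;27m[48;2;35;27;25m🬂[38;2;38;29;27m[48;2;35;27;25m🬂[38;2;38;29;27m[48;2;35;27;25m🬂[0m
[38;2;32;26;23m[48;2;30;25;23m🬎[38;2;32;26;23m[48;2;30;25;23m🬎[38;2;32;26;23m[48;2;30;25;23m🬎[38;2;32;26;23m[48;2;30;25;23m🬎[38;2;32;26;23m[48;2;30;25;23m🬎[38;2;166;62;41m[48;2;34;12;8m🬬[38;2;166;62;41m[48;2;166;62;41m [38;2;166;62;41m[48;2;41;25;21m🬄[38;2;32;26;23m[48;2;30;25;23m🬎[38;2;32;26;23m[48;2;30;25;23m🬎[38;2;32;26;23m[48;2;30;25;23m🬎[38;2;32;26;23m[48;2;30;25;23m🬎[0m
[38;2;28;24;21m[48;2;26;23;20m🬎[38;2;28;24;21m[48;2;26;23;20m🬎[38;2;28;24;21m[48;2;26;23;20m🬎[38;2;28;24;21m[48;2;26;23;20m🬎[38;2;28;24;21m[48;2;26;23;20m🬎[38;2;34;12;8m[48;2;34;12;8m [38;2;34;12;8m[48;2;50;18;12m▌[38;2;78;28;19m[48;2;27;23;21m▌[38;2;28;24;21m[48;2;26;23;20m🬎[38;2;28;24;21m[48;2;26;23;20m🬎[38;2;28;24;21m[48;2;26;23;20m🬎[38;2;28;24;21m[48;2;26;23;20m🬎[0m
[38;2;25;22;20m[48;2;22;21;18m🬂[38;2;25;22;20m[48;2;22;21;18m🬂[38;2;25;22;20m[48;2;22;21;18m🬂[38;2;25;22;20m[48;2;22;21;18m🬂[38;2;25;22;20m[48;2;22;21;18m🬂[38;2;34;12;8m[48;2;22;21;18m🬨[38;2;34;12;8m[48;2;55;20;13m▌[38;2;89;33;22m[48;2;23;21;18m🬀[38;2;25;22;20m[48;2;22;21;18m🬂[38;2;25;22;20m[48;2;22;21;18m🬂[38;2;25;22;20m[48;2;22;21;18m🬂[38;2;25;22;20m[48;2;22;21;18m🬂[0m
[38;2;21;20;17m[48;2;18;19;16m🬂[38;2;21;20;17m[48;2;18;19;16m🬂[38;2;21;20;17m[48;2;18;19;16m🬂[38;2;21;20;17m[48;2;18;19;16m🬂[38;2;21;20;17m[48;2;18;19;16m🬂[38;2;34;12;8m[48;2;19;19;16m🬉[38;2;63;23;15m[48;2;26;15;12m🬉[38;2;21;20;17m[48;2;18;19;16m🬂[38;2;21;20;17m[48;2;18;19;16m🬂[38;2;21;20;17m[48;2;18;19;16m🬂[38;2;21;20;17m[48;2;18;19;16m🬂[38;2;21;20;17m[48;2;18;19;16m🬂[0m
[38;2;16;18;15m[48;2;14;17;14m🬂[38;2;16;18;15m[48;2;14;17;14m🬂[38;2;16;18;15m[48;2;14;17;14m🬂[38;2;16;18;15m[48;2;14;17;14m🬂[38;2;16;18;15m[48;2;14;17;14m🬂[38;2;16;18;15m[48;2;14;17;14m🬂[38;2;16;18;15m[48;2;14;17;14m🬂[38;2;16;18;15m[48;2;14;17;14m🬂[38;2;16;18;15m[48;2;14;17;14m🬂[38;2;16;18;15m[48;2;14;17;14m🬂[38;2;16;18;15m[48;2;14;17;14m🬂[38;2;16;18;15m[48;2;14;17;14m🬂[0m
</frame>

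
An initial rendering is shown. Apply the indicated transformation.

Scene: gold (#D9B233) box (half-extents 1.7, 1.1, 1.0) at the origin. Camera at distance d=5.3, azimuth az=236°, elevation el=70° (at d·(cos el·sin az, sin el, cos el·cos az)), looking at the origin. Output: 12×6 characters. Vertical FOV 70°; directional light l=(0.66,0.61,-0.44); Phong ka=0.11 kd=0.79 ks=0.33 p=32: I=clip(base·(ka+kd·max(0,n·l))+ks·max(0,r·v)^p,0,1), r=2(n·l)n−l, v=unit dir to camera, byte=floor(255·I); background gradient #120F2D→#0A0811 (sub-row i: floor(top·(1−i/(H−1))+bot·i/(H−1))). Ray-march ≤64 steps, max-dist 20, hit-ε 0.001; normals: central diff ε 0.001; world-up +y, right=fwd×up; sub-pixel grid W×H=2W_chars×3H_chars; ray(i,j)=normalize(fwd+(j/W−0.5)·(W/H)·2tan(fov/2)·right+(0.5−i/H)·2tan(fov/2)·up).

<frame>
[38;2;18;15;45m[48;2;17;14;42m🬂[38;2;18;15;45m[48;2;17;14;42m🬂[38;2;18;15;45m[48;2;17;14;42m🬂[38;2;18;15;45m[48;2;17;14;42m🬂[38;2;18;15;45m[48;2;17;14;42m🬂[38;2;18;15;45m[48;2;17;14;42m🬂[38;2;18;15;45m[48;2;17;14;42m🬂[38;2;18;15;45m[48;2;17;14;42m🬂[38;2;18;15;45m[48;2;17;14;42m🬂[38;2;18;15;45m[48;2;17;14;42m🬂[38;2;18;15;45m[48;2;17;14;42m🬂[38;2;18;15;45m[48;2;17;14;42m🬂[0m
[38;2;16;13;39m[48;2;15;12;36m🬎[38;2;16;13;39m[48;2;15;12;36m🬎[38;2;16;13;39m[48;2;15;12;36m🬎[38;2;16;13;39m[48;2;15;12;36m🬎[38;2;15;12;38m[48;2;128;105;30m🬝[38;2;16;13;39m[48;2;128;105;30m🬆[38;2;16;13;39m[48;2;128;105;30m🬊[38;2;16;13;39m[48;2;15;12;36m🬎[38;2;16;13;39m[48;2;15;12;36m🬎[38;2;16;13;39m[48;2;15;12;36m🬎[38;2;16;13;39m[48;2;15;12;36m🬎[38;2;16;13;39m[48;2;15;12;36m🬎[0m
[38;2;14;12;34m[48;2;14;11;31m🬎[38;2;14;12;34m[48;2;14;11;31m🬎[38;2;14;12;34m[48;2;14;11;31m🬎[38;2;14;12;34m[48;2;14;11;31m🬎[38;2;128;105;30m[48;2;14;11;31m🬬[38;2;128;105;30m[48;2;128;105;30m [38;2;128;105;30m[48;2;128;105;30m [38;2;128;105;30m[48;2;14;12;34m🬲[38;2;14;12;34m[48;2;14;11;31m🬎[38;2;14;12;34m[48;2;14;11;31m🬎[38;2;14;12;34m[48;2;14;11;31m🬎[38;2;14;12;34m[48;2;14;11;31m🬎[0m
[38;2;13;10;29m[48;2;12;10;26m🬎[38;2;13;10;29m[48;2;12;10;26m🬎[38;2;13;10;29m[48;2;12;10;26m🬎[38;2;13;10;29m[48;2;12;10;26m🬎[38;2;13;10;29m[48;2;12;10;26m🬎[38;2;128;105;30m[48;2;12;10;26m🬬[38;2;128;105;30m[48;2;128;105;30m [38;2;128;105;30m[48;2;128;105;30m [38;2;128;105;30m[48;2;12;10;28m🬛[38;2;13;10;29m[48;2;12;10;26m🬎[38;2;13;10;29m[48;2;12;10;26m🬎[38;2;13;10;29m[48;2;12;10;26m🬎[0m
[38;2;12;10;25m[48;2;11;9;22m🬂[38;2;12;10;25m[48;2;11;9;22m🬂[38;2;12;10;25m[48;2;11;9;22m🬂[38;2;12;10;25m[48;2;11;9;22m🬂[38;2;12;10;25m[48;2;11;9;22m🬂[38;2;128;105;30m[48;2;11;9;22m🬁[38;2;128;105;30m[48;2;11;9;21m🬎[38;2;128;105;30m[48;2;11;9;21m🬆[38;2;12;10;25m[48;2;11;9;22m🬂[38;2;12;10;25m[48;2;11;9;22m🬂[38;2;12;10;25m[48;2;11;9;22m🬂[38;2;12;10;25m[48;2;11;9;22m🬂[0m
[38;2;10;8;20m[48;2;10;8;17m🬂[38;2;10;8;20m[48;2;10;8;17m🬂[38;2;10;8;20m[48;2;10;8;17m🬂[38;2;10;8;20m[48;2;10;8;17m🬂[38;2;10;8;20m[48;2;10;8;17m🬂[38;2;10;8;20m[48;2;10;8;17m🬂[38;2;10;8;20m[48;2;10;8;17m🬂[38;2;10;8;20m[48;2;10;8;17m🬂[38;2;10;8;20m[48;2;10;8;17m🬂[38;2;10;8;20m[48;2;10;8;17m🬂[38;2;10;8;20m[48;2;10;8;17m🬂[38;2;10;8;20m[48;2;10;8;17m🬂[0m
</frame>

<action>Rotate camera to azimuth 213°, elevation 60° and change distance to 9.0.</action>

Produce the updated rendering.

<frame>
[38;2;18;15;45m[48;2;17;14;42m🬂[38;2;18;15;45m[48;2;17;14;42m🬂[38;2;18;15;45m[48;2;17;14;42m🬂[38;2;18;15;45m[48;2;17;14;42m🬂[38;2;18;15;45m[48;2;17;14;42m🬂[38;2;18;15;45m[48;2;17;14;42m🬂[38;2;18;15;45m[48;2;17;14;42m🬂[38;2;18;15;45m[48;2;17;14;42m🬂[38;2;18;15;45m[48;2;17;14;42m🬂[38;2;18;15;45m[48;2;17;14;42m🬂[38;2;18;15;45m[48;2;17;14;42m🬂[38;2;18;15;45m[48;2;17;14;42m🬂[0m
[38;2;16;13;39m[48;2;15;12;36m🬎[38;2;16;13;39m[48;2;15;12;36m🬎[38;2;16;13;39m[48;2;15;12;36m🬎[38;2;16;13;39m[48;2;15;12;36m🬎[38;2;16;13;39m[48;2;15;12;36m🬎[38;2;16;13;39m[48;2;15;12;36m🬎[38;2;16;13;39m[48;2;15;12;36m🬎[38;2;16;13;39m[48;2;15;12;36m🬎[38;2;16;13;39m[48;2;15;12;36m🬎[38;2;16;13;39m[48;2;15;12;36m🬎[38;2;16;13;39m[48;2;15;12;36m🬎[38;2;16;13;39m[48;2;15;12;36m🬎[0m
[38;2;14;12;34m[48;2;14;11;31m🬎[38;2;14;12;34m[48;2;14;11;31m🬎[38;2;14;12;34m[48;2;14;11;31m🬎[38;2;14;12;34m[48;2;14;11;31m🬎[38;2;14;11;33m[48;2;128;105;30m🬝[38;2;15;12;35m[48;2;128;105;30m🬂[38;2;128;105;30m[48;2;14;12;34m🬱[38;2;128;105;30m[48;2;14;11;33m🬏[38;2;14;12;34m[48;2;14;11;31m🬎[38;2;14;12;34m[48;2;14;11;31m🬎[38;2;14;12;34m[48;2;14;11;31m🬎[38;2;14;12;34m[48;2;14;11;31m🬎[0m
[38;2;13;10;29m[48;2;12;10;26m🬎[38;2;13;10;29m[48;2;12;10;26m🬎[38;2;13;10;29m[48;2;12;10;26m🬎[38;2;13;10;29m[48;2;12;10;26m🬎[38;2;13;10;29m[48;2;12;10;26m🬎[38;2;108;89;25m[48;2;12;10;26m🬊[38;2;128;105;30m[48;2;99;81;23m🬊[38;2;128;105;30m[48;2;12;10;27m🬄[38;2;13;10;29m[48;2;12;10;26m🬎[38;2;13;10;29m[48;2;12;10;26m🬎[38;2;13;10;29m[48;2;12;10;26m🬎[38;2;13;10;29m[48;2;12;10;26m🬎[0m
[38;2;12;10;25m[48;2;11;9;22m🬂[38;2;12;10;25m[48;2;11;9;22m🬂[38;2;12;10;25m[48;2;11;9;22m🬂[38;2;12;10;25m[48;2;11;9;22m🬂[38;2;12;10;25m[48;2;11;9;22m🬂[38;2;12;10;25m[48;2;11;9;22m🬂[38;2;12;10;25m[48;2;11;9;22m🬂[38;2;12;10;25m[48;2;11;9;22m🬂[38;2;12;10;25m[48;2;11;9;22m🬂[38;2;12;10;25m[48;2;11;9;22m🬂[38;2;12;10;25m[48;2;11;9;22m🬂[38;2;12;10;25m[48;2;11;9;22m🬂[0m
[38;2;10;8;20m[48;2;10;8;17m🬂[38;2;10;8;20m[48;2;10;8;17m🬂[38;2;10;8;20m[48;2;10;8;17m🬂[38;2;10;8;20m[48;2;10;8;17m🬂[38;2;10;8;20m[48;2;10;8;17m🬂[38;2;10;8;20m[48;2;10;8;17m🬂[38;2;10;8;20m[48;2;10;8;17m🬂[38;2;10;8;20m[48;2;10;8;17m🬂[38;2;10;8;20m[48;2;10;8;17m🬂[38;2;10;8;20m[48;2;10;8;17m🬂[38;2;10;8;20m[48;2;10;8;17m🬂[38;2;10;8;20m[48;2;10;8;17m🬂[0m
</frame>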